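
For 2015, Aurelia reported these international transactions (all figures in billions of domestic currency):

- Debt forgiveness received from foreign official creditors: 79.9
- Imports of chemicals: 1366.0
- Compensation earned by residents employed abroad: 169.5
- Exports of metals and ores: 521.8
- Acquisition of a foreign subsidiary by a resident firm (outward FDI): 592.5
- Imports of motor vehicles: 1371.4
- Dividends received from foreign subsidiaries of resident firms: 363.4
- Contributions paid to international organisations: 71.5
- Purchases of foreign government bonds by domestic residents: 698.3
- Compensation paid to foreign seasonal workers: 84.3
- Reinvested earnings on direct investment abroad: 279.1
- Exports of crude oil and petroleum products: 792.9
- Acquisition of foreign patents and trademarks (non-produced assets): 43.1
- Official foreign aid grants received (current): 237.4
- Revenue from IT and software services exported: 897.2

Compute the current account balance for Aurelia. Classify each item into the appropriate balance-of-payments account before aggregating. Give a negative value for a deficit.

Goods: 521.8 - 1371.4 - 1366.0 + 792.9 = -1422.7
Services: 897.2
Primary income: 169.5 - 84.3 + 279.1 + 363.4 = 727.7
Secondary income: -71.5 + 237.4 = 165.9
Current account = (-1422.7) + 897.2 + 727.7 + 165.9 = 368.1
(Excluded from the current account — capital account: debt forgiveness received from foreign official creditors 79.9, acquisition of foreign patents and trademarks (non-produced assets) 43.1; financial account: acquisition of a foreign subsidiary by a resident firm (outward FDI) 592.5, purchases of foreign government bonds by domestic residents 698.3.)

368.1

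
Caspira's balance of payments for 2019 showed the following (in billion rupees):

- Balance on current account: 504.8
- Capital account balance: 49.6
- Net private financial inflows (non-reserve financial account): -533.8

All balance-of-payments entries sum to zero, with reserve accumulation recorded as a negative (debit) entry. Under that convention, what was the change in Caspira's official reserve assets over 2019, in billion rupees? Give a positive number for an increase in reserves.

20.6

Official reserve transactions balance = -(504.8 + 49.6 + (-533.8)) = -20.6
An accumulation of reserves is recorded as a debit (negative entry), so the change in the stock of reserves is the negative of that balance.
Change in official reserves = -(-20.6) = 20.6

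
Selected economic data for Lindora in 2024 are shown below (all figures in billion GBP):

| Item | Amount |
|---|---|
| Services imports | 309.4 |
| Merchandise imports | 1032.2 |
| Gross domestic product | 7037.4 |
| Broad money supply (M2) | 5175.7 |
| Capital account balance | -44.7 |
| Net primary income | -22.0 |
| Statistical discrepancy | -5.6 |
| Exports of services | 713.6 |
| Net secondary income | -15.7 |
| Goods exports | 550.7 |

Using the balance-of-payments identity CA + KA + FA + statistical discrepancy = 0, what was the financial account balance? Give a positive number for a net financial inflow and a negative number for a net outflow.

Goods balance = 550.7 - 1032.2 = -481.5
Services balance = 713.6 - 309.4 = 404.2
Trade balance (goods + services) = -481.5 + 404.2 = -77.3
Net primary income = -22.0
Net secondary income = -15.7
Current account = -77.3 + (-22.0) + (-15.7) = -115.0
Financial account = -(-115.0 + (-44.7) + (-5.6)) = 165.3

165.3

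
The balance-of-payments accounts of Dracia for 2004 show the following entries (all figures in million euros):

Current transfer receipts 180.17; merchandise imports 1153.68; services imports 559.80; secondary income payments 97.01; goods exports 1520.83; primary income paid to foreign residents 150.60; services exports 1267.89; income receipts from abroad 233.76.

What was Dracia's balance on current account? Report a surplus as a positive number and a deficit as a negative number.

1241.56

Goods balance = 1520.83 - 1153.68 = 367.15
Services balance = 1267.89 - 559.80 = 708.09
Trade balance (goods + services) = 367.15 + 708.09 = 1075.24
Net primary income = 233.76 - 150.60 = 83.16
Net secondary income = 180.17 - 97.01 = 83.16
Current account = 1075.24 + 83.16 + 83.16 = 1241.56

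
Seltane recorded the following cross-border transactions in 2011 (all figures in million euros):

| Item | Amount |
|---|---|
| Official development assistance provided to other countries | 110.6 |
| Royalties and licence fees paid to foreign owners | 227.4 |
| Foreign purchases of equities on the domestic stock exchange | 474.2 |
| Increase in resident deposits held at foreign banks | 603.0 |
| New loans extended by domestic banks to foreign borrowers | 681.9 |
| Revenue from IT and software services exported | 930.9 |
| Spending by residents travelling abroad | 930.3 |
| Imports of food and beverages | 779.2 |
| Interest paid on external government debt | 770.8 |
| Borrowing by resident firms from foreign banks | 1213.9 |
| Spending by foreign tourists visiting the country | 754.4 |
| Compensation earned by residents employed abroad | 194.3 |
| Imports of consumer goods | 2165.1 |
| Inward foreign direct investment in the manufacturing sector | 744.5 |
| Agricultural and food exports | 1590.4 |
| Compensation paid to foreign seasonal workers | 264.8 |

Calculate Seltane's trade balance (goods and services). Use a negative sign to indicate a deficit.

-826.3

Goods: 1590.4 - 779.2 - 2165.1 = -1353.9
Services: -227.4 - 930.3 + 930.9 + 754.4 = 527.6
Trade balance = -1353.9 + 527.6 = -826.3
(Excluded from the trade balance — secondary income: official development assistance provided to other countries 110.6; financial account: foreign purchases of equities on the domestic stock exchange 474.2, increase in resident deposits held at foreign banks 603.0, new loans extended by domestic banks to foreign borrowers 681.9, borrowing by resident firms from foreign banks 1213.9, inward foreign direct investment in the manufacturing sector 744.5; primary income: interest paid on external government debt 770.8, compensation earned by residents employed abroad 194.3, compensation paid to foreign seasonal workers 264.8.)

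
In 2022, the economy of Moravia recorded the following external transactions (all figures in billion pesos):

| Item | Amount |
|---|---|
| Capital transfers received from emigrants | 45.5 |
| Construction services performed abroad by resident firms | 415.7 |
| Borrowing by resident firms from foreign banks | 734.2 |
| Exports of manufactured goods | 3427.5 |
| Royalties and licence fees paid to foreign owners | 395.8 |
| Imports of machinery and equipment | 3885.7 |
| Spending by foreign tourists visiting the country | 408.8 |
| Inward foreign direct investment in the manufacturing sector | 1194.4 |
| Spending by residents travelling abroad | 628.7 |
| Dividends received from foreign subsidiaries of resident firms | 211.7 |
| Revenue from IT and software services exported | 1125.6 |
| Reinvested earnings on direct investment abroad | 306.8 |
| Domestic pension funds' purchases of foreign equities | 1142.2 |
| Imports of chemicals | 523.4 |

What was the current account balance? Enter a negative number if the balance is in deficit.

Goods: -523.4 - 3885.7 + 3427.5 = -981.6
Services: 1125.6 + 408.8 - 628.7 + 415.7 - 395.8 = 925.6
Primary income: 211.7 + 306.8 = 518.5
Current account = (-981.6) + 925.6 + 518.5 = 462.5
(Excluded from the current account — capital account: capital transfers received from emigrants 45.5; financial account: borrowing by resident firms from foreign banks 734.2, inward foreign direct investment in the manufacturing sector 1194.4, domestic pension funds' purchases of foreign equities 1142.2.)

462.5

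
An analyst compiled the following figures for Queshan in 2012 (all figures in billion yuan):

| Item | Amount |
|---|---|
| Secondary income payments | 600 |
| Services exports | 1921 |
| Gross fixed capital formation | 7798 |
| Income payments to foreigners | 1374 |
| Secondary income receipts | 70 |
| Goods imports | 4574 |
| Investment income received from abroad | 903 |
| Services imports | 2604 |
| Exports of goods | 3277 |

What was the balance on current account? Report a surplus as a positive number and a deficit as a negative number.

Goods balance = 3277 - 4574 = -1297
Services balance = 1921 - 2604 = -683
Trade balance (goods + services) = -1297 + (-683) = -1980
Net primary income = 903 - 1374 = -471
Net secondary income = 70 - 600 = -530
Current account = -1980 + (-471) + (-530) = -2981

-2981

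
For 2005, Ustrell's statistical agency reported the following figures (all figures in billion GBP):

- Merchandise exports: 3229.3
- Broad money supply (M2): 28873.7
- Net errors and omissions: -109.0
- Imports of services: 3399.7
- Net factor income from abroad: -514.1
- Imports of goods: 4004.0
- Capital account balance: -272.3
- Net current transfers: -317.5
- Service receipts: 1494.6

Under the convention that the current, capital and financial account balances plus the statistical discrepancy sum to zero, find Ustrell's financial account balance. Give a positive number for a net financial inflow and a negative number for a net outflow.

Goods balance = 3229.3 - 4004.0 = -774.7
Services balance = 1494.6 - 3399.7 = -1905.1
Trade balance (goods + services) = -774.7 + (-1905.1) = -2679.8
Net primary income = -514.1
Net secondary income = -317.5
Current account = -2679.8 + (-514.1) + (-317.5) = -3511.4
Financial account = -(-3511.4 + (-272.3) + (-109.0)) = 3892.7

3892.7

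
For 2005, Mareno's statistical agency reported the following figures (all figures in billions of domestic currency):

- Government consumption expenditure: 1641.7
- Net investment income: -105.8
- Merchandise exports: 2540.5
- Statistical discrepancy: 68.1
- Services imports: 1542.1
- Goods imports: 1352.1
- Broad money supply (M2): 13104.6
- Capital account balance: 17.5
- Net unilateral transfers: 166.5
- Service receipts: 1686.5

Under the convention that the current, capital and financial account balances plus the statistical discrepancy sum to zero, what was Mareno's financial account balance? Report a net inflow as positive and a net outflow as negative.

-1479.1

Goods balance = 2540.5 - 1352.1 = 1188.4
Services balance = 1686.5 - 1542.1 = 144.4
Trade balance (goods + services) = 1188.4 + 144.4 = 1332.8
Net primary income = -105.8
Net secondary income = 166.5
Current account = 1332.8 + (-105.8) + 166.5 = 1393.5
Financial account = -(1393.5 + 17.5 + 68.1) = -1479.1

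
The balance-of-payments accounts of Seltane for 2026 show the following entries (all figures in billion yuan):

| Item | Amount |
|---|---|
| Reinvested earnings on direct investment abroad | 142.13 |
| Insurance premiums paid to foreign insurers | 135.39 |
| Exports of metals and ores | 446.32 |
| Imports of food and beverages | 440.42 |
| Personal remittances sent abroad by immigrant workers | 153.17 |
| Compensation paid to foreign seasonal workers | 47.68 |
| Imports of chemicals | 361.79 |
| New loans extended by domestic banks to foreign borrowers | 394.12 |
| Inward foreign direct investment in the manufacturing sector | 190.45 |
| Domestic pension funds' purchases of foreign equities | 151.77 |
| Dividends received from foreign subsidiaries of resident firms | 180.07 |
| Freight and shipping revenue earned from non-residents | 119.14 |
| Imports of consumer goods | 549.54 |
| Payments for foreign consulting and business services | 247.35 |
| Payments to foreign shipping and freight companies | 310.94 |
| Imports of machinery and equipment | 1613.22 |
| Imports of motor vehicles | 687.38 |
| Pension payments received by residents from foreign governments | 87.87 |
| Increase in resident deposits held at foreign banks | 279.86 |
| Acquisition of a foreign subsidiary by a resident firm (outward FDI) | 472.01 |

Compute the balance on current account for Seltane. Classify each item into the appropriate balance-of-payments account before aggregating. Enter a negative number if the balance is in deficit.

-3571.35

Goods: -1613.22 - 687.38 - 361.79 - 440.42 - 549.54 + 446.32 = -3206.03
Services: -135.39 + 119.14 - 310.94 - 247.35 = -574.54
Primary income: -47.68 + 180.07 + 142.13 = 274.52
Secondary income: 87.87 - 153.17 = -65.30
Current account = (-3206.03) + (-574.54) + 274.52 + (-65.30) = -3571.35
(Excluded from the current account — financial account: new loans extended by domestic banks to foreign borrowers 394.12, inward foreign direct investment in the manufacturing sector 190.45, domestic pension funds' purchases of foreign equities 151.77, increase in resident deposits held at foreign banks 279.86, acquisition of a foreign subsidiary by a resident firm (outward FDI) 472.01.)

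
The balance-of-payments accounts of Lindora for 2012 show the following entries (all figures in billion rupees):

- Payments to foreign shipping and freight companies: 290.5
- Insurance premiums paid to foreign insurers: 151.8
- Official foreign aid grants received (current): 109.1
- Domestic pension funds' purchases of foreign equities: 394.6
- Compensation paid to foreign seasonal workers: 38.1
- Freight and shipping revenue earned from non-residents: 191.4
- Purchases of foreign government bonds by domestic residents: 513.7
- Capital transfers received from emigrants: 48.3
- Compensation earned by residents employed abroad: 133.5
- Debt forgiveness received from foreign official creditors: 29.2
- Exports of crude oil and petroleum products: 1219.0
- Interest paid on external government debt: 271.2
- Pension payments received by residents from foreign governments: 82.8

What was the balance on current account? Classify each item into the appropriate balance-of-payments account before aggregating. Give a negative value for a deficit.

984.2

Goods: 1219.0
Services: -290.5 - 151.8 + 191.4 = -250.9
Primary income: 133.5 - 271.2 - 38.1 = -175.8
Secondary income: 82.8 + 109.1 = 191.9
Current account = 1219.0 + (-250.9) + (-175.8) + 191.9 = 984.2
(Excluded from the current account — financial account: domestic pension funds' purchases of foreign equities 394.6, purchases of foreign government bonds by domestic residents 513.7; capital account: capital transfers received from emigrants 48.3, debt forgiveness received from foreign official creditors 29.2.)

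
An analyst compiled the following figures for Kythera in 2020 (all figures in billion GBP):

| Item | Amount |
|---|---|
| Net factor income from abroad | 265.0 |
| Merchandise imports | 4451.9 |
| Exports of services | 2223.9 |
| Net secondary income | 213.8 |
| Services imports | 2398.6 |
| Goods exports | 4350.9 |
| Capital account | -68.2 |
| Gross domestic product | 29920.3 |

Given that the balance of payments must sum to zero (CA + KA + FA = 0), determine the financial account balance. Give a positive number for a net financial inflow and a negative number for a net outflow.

-134.9

Goods balance = 4350.9 - 4451.9 = -101.0
Services balance = 2223.9 - 2398.6 = -174.7
Trade balance (goods + services) = -101.0 + (-174.7) = -275.7
Net primary income = 265.0
Net secondary income = 213.8
Current account = -275.7 + 265.0 + 213.8 = 203.1
Financial account = -(203.1 + (-68.2)) = -134.9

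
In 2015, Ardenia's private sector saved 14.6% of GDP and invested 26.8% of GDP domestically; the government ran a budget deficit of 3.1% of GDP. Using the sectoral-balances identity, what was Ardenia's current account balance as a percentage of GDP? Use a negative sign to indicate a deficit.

By the sectoral-balances identity, CA = (S_private - I) + (T - G).
Private balance = 14.6 - 26.8 = -12.2
Government balance (T - G) = -3.1
CA = -12.2 + (-3.1) = -15.3

-15.3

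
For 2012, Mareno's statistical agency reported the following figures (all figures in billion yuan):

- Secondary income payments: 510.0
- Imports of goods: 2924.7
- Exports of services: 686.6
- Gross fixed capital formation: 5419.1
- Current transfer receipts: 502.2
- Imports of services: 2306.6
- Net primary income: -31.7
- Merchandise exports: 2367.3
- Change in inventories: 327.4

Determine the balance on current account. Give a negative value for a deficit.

Goods balance = 2367.3 - 2924.7 = -557.4
Services balance = 686.6 - 2306.6 = -1620.0
Trade balance (goods + services) = -557.4 + (-1620.0) = -2177.4
Net primary income = -31.7
Net secondary income = 502.2 - 510.0 = -7.8
Current account = -2177.4 + (-31.7) + (-7.8) = -2216.9

-2216.9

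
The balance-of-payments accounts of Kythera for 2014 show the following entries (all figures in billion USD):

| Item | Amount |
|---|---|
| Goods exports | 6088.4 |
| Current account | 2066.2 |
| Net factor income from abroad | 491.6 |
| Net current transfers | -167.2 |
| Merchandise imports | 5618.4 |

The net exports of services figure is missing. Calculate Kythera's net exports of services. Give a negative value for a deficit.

1271.8

Current account = goods balance + services balance + net primary income + net secondary income
Sum of the known components = 794.4
Net exports of services = CA - (known components) = 2066.2 - 794.4 = 1271.8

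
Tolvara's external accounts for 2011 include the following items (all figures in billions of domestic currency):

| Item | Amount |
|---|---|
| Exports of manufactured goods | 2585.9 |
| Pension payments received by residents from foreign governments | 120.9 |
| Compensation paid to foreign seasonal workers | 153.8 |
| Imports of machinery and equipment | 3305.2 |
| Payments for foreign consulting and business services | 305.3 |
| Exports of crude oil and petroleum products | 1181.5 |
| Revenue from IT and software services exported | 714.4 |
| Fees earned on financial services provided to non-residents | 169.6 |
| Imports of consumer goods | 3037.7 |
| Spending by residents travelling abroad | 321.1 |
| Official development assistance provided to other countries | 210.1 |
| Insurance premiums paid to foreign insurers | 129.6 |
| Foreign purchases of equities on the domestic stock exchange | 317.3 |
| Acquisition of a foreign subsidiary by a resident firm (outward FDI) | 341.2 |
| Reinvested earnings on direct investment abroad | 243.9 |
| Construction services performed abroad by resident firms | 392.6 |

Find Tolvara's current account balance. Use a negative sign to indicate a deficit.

Goods: 1181.5 + 2585.9 - 3037.7 - 3305.2 = -2575.5
Services: 714.4 + 169.6 - 129.6 - 305.3 - 321.1 + 392.6 = 520.6
Primary income: 243.9 - 153.8 = 90.1
Secondary income: 120.9 - 210.1 = -89.2
Current account = (-2575.5) + 520.6 + 90.1 + (-89.2) = -2054.0
(Excluded from the current account — financial account: foreign purchases of equities on the domestic stock exchange 317.3, acquisition of a foreign subsidiary by a resident firm (outward FDI) 341.2.)

-2054.0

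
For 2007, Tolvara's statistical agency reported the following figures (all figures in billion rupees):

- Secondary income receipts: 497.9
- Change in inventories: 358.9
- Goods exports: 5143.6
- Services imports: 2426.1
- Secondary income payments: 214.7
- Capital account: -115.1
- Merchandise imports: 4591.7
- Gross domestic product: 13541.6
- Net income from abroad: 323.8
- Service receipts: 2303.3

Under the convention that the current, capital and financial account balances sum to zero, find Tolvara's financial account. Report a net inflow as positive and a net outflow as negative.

-921.0

Goods balance = 5143.6 - 4591.7 = 551.9
Services balance = 2303.3 - 2426.1 = -122.8
Trade balance (goods + services) = 551.9 + (-122.8) = 429.1
Net primary income = 323.8
Net secondary income = 497.9 - 214.7 = 283.2
Current account = 429.1 + 323.8 + 283.2 = 1036.1
Financial account = -(1036.1 + (-115.1)) = -921.0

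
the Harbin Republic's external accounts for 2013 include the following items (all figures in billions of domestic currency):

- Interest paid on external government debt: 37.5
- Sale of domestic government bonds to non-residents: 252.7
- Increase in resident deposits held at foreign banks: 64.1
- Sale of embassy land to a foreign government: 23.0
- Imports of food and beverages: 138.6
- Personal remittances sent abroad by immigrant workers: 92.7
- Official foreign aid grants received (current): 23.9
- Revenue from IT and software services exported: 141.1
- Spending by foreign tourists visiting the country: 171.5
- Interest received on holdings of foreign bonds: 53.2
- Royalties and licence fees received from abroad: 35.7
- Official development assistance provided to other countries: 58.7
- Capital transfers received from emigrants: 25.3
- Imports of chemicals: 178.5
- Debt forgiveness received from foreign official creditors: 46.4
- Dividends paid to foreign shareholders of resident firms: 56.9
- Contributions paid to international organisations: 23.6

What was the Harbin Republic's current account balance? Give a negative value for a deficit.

Goods: -138.6 - 178.5 = -317.1
Services: 141.1 + 35.7 + 171.5 = 348.3
Primary income: -56.9 - 37.5 + 53.2 = -41.2
Secondary income: -23.6 + 23.9 - 92.7 - 58.7 = -151.1
Current account = (-317.1) + 348.3 + (-41.2) + (-151.1) = -161.1
(Excluded from the current account — financial account: sale of domestic government bonds to non-residents 252.7, increase in resident deposits held at foreign banks 64.1; capital account: sale of embassy land to a foreign government 23.0, capital transfers received from emigrants 25.3, debt forgiveness received from foreign official creditors 46.4.)

-161.1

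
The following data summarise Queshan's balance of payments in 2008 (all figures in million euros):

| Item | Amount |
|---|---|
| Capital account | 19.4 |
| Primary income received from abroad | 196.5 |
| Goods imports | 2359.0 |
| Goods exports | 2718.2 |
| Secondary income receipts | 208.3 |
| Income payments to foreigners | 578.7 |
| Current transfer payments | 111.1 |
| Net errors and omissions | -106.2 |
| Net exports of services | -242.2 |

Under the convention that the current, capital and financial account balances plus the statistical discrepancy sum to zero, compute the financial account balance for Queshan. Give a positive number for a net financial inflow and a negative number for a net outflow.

254.8

Goods balance = 2718.2 - 2359.0 = 359.2
Services balance = -242.2
Trade balance (goods + services) = 359.2 + (-242.2) = 117.0
Net primary income = 196.5 - 578.7 = -382.2
Net secondary income = 208.3 - 111.1 = 97.2
Current account = 117.0 + (-382.2) + 97.2 = -168.0
Financial account = -(-168.0 + 19.4 + (-106.2)) = 254.8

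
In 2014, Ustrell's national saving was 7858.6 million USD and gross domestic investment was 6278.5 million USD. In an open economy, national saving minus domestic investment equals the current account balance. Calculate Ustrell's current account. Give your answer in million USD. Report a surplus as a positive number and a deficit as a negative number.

1580.1

CA = S - I = 7858.6 - 6278.5 = 1580.1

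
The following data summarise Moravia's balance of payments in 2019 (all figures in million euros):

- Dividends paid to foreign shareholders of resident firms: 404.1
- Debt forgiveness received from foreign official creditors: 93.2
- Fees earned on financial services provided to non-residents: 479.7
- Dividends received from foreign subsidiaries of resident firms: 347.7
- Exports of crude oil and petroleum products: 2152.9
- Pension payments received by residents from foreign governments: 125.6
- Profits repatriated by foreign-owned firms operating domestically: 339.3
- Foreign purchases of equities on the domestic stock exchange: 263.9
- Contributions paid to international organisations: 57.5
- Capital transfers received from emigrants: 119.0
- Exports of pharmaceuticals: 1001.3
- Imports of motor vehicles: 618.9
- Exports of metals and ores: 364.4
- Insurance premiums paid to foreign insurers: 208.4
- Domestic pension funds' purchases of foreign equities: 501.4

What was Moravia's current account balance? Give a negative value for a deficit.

2843.4

Goods: 364.4 - 618.9 + 2152.9 + 1001.3 = 2899.7
Services: -208.4 + 479.7 = 271.3
Primary income: -339.3 + 347.7 - 404.1 = -395.7
Secondary income: 125.6 - 57.5 = 68.1
Current account = 2899.7 + 271.3 + (-395.7) + 68.1 = 2843.4
(Excluded from the current account — capital account: debt forgiveness received from foreign official creditors 93.2, capital transfers received from emigrants 119.0; financial account: foreign purchases of equities on the domestic stock exchange 263.9, domestic pension funds' purchases of foreign equities 501.4.)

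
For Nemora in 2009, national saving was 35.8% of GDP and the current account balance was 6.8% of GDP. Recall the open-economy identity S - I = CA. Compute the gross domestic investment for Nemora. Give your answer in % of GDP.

29.0

I = S - CA = 35.8 - 6.8 = 29.0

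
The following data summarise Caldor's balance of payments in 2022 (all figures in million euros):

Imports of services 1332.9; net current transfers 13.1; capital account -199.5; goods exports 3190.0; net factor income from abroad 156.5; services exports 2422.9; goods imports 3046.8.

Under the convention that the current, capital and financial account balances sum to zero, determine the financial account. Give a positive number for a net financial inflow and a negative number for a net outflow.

-1203.3

Goods balance = 3190.0 - 3046.8 = 143.2
Services balance = 2422.9 - 1332.9 = 1090.0
Trade balance (goods + services) = 143.2 + 1090.0 = 1233.2
Net primary income = 156.5
Net secondary income = 13.1
Current account = 1233.2 + 156.5 + 13.1 = 1402.8
Financial account = -(1402.8 + (-199.5)) = -1203.3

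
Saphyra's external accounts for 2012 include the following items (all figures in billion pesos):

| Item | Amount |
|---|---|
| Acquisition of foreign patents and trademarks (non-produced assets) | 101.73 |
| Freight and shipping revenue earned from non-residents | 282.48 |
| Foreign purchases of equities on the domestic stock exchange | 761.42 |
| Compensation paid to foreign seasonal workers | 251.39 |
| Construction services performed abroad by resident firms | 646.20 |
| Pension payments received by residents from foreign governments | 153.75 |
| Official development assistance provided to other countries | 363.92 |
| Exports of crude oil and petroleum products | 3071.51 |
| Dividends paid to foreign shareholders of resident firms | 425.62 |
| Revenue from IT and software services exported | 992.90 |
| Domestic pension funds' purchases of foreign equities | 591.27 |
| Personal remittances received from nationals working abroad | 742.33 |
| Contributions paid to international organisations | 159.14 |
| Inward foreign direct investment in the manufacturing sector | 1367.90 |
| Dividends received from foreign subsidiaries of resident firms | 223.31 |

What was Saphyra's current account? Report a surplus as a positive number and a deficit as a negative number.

Goods: 3071.51
Services: 282.48 + 646.20 + 992.90 = 1921.58
Primary income: -251.39 + 223.31 - 425.62 = -453.70
Secondary income: -363.92 + 153.75 - 159.14 + 742.33 = 373.02
Current account = 3071.51 + 1921.58 + (-453.70) + 373.02 = 4912.41
(Excluded from the current account — capital account: acquisition of foreign patents and trademarks (non-produced assets) 101.73; financial account: foreign purchases of equities on the domestic stock exchange 761.42, domestic pension funds' purchases of foreign equities 591.27, inward foreign direct investment in the manufacturing sector 1367.90.)

4912.41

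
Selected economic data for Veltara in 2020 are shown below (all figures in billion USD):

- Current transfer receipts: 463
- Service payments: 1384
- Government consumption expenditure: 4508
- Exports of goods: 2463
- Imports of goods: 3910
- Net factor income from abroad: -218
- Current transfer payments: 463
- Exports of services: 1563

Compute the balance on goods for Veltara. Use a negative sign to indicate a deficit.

Goods balance = 2463 - 3910 = -1447

-1447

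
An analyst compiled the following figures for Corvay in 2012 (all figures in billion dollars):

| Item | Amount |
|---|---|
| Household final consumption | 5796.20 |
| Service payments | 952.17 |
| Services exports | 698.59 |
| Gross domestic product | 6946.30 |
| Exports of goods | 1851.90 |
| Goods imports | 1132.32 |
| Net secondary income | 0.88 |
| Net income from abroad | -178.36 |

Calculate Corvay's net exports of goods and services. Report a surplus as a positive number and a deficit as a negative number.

466.00

Goods balance = 1851.90 - 1132.32 = 719.58
Services balance = 698.59 - 952.17 = -253.58
Trade balance (goods + services) = 719.58 + (-253.58) = 466.00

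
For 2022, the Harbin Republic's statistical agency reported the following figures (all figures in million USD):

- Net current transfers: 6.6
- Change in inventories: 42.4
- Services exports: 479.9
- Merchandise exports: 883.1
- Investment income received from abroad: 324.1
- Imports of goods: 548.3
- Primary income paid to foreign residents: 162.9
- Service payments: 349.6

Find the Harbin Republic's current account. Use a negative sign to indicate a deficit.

Goods balance = 883.1 - 548.3 = 334.8
Services balance = 479.9 - 349.6 = 130.3
Trade balance (goods + services) = 334.8 + 130.3 = 465.1
Net primary income = 324.1 - 162.9 = 161.2
Net secondary income = 6.6
Current account = 465.1 + 161.2 + 6.6 = 632.9

632.9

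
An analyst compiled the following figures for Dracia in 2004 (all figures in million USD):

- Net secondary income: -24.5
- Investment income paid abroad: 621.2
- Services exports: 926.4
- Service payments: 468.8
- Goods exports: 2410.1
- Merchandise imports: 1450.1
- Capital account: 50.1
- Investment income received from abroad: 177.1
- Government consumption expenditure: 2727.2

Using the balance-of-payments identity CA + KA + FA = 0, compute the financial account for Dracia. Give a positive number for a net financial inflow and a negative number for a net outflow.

Goods balance = 2410.1 - 1450.1 = 960.0
Services balance = 926.4 - 468.8 = 457.6
Trade balance (goods + services) = 960.0 + 457.6 = 1417.6
Net primary income = 177.1 - 621.2 = -444.1
Net secondary income = -24.5
Current account = 1417.6 + (-444.1) + (-24.5) = 949.0
Financial account = -(949.0 + 50.1) = -999.1

-999.1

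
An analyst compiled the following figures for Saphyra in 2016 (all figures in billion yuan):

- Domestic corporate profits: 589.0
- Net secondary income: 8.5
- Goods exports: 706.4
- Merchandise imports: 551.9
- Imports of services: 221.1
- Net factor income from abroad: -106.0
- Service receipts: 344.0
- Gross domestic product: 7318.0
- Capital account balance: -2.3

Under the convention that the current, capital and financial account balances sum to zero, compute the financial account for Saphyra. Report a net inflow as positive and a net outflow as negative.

-177.6

Goods balance = 706.4 - 551.9 = 154.5
Services balance = 344.0 - 221.1 = 122.9
Trade balance (goods + services) = 154.5 + 122.9 = 277.4
Net primary income = -106.0
Net secondary income = 8.5
Current account = 277.4 + (-106.0) + 8.5 = 179.9
Financial account = -(179.9 + (-2.3)) = -177.6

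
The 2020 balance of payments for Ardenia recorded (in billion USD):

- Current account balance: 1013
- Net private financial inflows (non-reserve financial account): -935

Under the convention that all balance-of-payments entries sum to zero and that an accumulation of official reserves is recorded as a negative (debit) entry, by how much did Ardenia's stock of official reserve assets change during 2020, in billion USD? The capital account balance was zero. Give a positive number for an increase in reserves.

Official reserve transactions balance = -(1013 + (-935)) = -78
An accumulation of reserves is recorded as a debit (negative entry), so the change in the stock of reserves is the negative of that balance.
Change in official reserves = -(-78) = 78

78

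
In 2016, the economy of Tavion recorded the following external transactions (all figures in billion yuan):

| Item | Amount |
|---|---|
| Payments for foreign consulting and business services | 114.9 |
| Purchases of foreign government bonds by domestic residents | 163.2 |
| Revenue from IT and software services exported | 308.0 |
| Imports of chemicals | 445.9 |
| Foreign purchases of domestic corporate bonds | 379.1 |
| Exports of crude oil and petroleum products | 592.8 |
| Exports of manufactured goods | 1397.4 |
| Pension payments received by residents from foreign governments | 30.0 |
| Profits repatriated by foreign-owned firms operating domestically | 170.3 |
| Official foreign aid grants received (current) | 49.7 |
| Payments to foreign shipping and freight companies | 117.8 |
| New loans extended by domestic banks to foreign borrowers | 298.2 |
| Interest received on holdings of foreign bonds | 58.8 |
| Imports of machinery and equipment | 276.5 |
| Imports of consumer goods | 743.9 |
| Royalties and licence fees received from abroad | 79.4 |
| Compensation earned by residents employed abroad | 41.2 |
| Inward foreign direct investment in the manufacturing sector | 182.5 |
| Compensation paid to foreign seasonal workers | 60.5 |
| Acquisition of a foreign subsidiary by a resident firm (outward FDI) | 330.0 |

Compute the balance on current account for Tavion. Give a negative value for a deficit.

Goods: -445.9 - 276.5 - 743.9 + 1397.4 + 592.8 = 523.9
Services: -117.8 + 308.0 + 79.4 - 114.9 = 154.7
Primary income: -170.3 - 60.5 + 41.2 + 58.8 = -130.8
Secondary income: 30.0 + 49.7 = 79.7
Current account = 523.9 + 154.7 + (-130.8) + 79.7 = 627.5
(Excluded from the current account — financial account: purchases of foreign government bonds by domestic residents 163.2, foreign purchases of domestic corporate bonds 379.1, new loans extended by domestic banks to foreign borrowers 298.2, inward foreign direct investment in the manufacturing sector 182.5, acquisition of a foreign subsidiary by a resident firm (outward FDI) 330.0.)

627.5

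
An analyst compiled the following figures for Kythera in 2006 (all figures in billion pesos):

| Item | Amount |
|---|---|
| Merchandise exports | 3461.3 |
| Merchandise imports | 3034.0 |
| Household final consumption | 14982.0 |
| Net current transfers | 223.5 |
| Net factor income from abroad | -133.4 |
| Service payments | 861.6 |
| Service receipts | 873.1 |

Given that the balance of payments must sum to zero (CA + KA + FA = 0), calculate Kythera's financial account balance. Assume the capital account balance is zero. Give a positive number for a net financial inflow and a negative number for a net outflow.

-528.9

Goods balance = 3461.3 - 3034.0 = 427.3
Services balance = 873.1 - 861.6 = 11.5
Trade balance (goods + services) = 427.3 + 11.5 = 438.8
Net primary income = -133.4
Net secondary income = 223.5
Current account = 438.8 + (-133.4) + 223.5 = 528.9
Financial account = -(528.9) = -528.9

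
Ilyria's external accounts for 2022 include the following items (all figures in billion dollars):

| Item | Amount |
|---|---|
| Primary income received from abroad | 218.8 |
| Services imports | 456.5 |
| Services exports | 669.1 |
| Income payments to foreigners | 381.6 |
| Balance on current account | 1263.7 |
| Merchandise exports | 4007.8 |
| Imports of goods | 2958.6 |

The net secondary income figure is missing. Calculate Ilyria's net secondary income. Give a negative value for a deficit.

164.7

Current account = goods balance + services balance + net primary income + net secondary income
Sum of the known components = 1099.0
Net secondary income = CA - (known components) = 1263.7 - 1099.0 = 164.7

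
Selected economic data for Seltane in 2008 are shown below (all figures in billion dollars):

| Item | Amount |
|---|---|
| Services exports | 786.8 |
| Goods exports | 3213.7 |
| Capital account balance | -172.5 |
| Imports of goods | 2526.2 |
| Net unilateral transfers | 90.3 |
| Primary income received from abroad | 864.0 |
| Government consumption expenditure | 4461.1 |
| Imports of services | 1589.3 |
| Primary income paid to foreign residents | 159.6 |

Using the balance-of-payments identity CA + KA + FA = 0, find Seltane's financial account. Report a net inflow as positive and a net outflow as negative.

Goods balance = 3213.7 - 2526.2 = 687.5
Services balance = 786.8 - 1589.3 = -802.5
Trade balance (goods + services) = 687.5 + (-802.5) = -115.0
Net primary income = 864.0 - 159.6 = 704.4
Net secondary income = 90.3
Current account = -115.0 + 704.4 + 90.3 = 679.7
Financial account = -(679.7 + (-172.5)) = -507.2

-507.2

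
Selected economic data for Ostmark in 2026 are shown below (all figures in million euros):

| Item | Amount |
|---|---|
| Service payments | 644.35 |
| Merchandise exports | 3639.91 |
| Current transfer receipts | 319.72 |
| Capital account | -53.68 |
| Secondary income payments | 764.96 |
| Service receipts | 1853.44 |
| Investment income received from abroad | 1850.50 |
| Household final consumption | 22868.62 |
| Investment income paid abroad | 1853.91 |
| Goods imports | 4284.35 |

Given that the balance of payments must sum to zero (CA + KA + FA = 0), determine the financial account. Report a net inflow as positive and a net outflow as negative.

Goods balance = 3639.91 - 4284.35 = -644.44
Services balance = 1853.44 - 644.35 = 1209.09
Trade balance (goods + services) = -644.44 + 1209.09 = 564.65
Net primary income = 1850.50 - 1853.91 = -3.41
Net secondary income = 319.72 - 764.96 = -445.24
Current account = 564.65 + (-3.41) + (-445.24) = 116.00
Financial account = -(116.00 + (-53.68)) = -62.32

-62.32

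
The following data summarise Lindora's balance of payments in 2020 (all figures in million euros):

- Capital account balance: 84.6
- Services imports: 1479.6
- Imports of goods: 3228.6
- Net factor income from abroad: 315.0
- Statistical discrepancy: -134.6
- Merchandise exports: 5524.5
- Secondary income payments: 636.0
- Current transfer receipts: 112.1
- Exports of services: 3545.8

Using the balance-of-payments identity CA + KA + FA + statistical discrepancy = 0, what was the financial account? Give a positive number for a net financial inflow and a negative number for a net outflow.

-4103.2

Goods balance = 5524.5 - 3228.6 = 2295.9
Services balance = 3545.8 - 1479.6 = 2066.2
Trade balance (goods + services) = 2295.9 + 2066.2 = 4362.1
Net primary income = 315.0
Net secondary income = 112.1 - 636.0 = -523.9
Current account = 4362.1 + 315.0 + (-523.9) = 4153.2
Financial account = -(4153.2 + 84.6 + (-134.6)) = -4103.2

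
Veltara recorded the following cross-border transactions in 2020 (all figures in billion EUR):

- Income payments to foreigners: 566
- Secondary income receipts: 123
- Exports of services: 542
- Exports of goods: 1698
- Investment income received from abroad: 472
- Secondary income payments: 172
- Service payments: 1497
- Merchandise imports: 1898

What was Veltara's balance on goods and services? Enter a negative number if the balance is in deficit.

-1155

Goods balance = 1698 - 1898 = -200
Services balance = 542 - 1497 = -955
Trade balance (goods + services) = -200 + (-955) = -1155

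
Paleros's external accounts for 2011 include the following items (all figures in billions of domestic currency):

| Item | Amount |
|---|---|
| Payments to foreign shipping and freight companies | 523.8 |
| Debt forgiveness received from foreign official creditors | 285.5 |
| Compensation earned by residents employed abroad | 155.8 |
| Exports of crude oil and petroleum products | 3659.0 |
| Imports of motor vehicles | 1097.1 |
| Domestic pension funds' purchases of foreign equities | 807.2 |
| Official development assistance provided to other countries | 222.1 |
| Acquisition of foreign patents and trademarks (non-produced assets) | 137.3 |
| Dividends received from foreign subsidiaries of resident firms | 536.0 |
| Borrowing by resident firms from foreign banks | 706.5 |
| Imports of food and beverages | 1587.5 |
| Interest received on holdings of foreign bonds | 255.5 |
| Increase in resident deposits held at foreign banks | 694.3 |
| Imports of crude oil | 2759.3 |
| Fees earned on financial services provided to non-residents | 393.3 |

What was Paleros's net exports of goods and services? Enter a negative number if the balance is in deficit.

-1915.4

Goods: -2759.3 - 1097.1 - 1587.5 + 3659.0 = -1784.9
Services: -523.8 + 393.3 = -130.5
Trade balance = -1784.9 + (-130.5) = -1915.4
(Excluded from the trade balance — capital account: debt forgiveness received from foreign official creditors 285.5, acquisition of foreign patents and trademarks (non-produced assets) 137.3; primary income: compensation earned by residents employed abroad 155.8, dividends received from foreign subsidiaries of resident firms 536.0, interest received on holdings of foreign bonds 255.5; financial account: domestic pension funds' purchases of foreign equities 807.2, borrowing by resident firms from foreign banks 706.5, increase in resident deposits held at foreign banks 694.3; secondary income: official development assistance provided to other countries 222.1.)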